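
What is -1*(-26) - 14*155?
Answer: -2144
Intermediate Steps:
-1*(-26) - 14*155 = 26 - 2170 = -2144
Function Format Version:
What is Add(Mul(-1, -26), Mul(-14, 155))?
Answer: -2144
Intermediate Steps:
Add(Mul(-1, -26), Mul(-14, 155)) = Add(26, -2170) = -2144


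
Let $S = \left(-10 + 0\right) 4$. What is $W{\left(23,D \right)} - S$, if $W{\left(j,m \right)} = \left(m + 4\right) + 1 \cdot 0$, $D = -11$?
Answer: $33$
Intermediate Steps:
$S = -40$ ($S = \left(-10\right) 4 = -40$)
$W{\left(j,m \right)} = 4 + m$ ($W{\left(j,m \right)} = \left(4 + m\right) + 0 = 4 + m$)
$W{\left(23,D \right)} - S = \left(4 - 11\right) - -40 = -7 + 40 = 33$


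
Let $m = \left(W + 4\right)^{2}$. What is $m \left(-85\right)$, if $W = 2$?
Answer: $-3060$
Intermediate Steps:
$m = 36$ ($m = \left(2 + 4\right)^{2} = 6^{2} = 36$)
$m \left(-85\right) = 36 \left(-85\right) = -3060$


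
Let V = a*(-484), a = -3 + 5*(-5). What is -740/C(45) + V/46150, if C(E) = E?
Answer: -3354116/207675 ≈ -16.151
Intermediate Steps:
a = -28 (a = -3 - 25 = -28)
V = 13552 (V = -28*(-484) = 13552)
-740/C(45) + V/46150 = -740/45 + 13552/46150 = -740*1/45 + 13552*(1/46150) = -148/9 + 6776/23075 = -3354116/207675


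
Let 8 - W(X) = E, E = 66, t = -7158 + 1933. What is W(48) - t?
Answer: 5167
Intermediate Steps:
t = -5225
W(X) = -58 (W(X) = 8 - 1*66 = 8 - 66 = -58)
W(48) - t = -58 - 1*(-5225) = -58 + 5225 = 5167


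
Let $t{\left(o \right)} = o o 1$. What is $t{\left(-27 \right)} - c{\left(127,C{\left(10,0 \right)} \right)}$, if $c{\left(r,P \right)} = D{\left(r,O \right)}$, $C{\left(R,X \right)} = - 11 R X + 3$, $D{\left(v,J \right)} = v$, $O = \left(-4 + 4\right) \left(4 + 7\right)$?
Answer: $602$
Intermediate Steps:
$t{\left(o \right)} = o^{2}$ ($t{\left(o \right)} = o^{2} \cdot 1 = o^{2}$)
$O = 0$ ($O = 0 \cdot 11 = 0$)
$C{\left(R,X \right)} = 3 - 11 R X$ ($C{\left(R,X \right)} = - 11 R X + 3 = 3 - 11 R X$)
$c{\left(r,P \right)} = r$
$t{\left(-27 \right)} - c{\left(127,C{\left(10,0 \right)} \right)} = \left(-27\right)^{2} - 127 = 729 - 127 = 602$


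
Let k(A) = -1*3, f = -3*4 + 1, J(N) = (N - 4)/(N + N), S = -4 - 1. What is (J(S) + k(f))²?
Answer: 441/100 ≈ 4.4100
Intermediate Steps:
S = -5
J(N) = (-4 + N)/(2*N) (J(N) = (-4 + N)/((2*N)) = (-4 + N)*(1/(2*N)) = (-4 + N)/(2*N))
f = -11 (f = -12 + 1 = -11)
k(A) = -3
(J(S) + k(f))² = ((½)*(-4 - 5)/(-5) - 3)² = ((½)*(-⅕)*(-9) - 3)² = (9/10 - 3)² = (-21/10)² = 441/100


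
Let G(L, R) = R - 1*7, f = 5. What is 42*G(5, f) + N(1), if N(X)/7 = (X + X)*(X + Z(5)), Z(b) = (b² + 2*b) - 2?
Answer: 392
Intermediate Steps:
Z(b) = -2 + b² + 2*b
G(L, R) = -7 + R (G(L, R) = R - 7 = -7 + R)
N(X) = 14*X*(33 + X) (N(X) = 7*((X + X)*(X + (-2 + 5² + 2*5))) = 7*((2*X)*(X + (-2 + 25 + 10))) = 7*((2*X)*(X + 33)) = 7*((2*X)*(33 + X)) = 7*(2*X*(33 + X)) = 14*X*(33 + X))
42*G(5, f) + N(1) = 42*(-7 + 5) + 14*1*(33 + 1) = 42*(-2) + 14*1*34 = -84 + 476 = 392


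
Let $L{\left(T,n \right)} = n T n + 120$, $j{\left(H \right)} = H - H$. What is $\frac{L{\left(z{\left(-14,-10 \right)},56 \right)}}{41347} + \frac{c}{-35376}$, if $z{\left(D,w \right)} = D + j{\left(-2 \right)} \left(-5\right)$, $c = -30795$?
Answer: $- \frac{91873973}{487563824} \approx -0.18843$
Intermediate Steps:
$j{\left(H \right)} = 0$
$z{\left(D,w \right)} = D$ ($z{\left(D,w \right)} = D + 0 \left(-5\right) = D + 0 = D$)
$L{\left(T,n \right)} = 120 + T n^{2}$ ($L{\left(T,n \right)} = T n n + 120 = T n^{2} + 120 = 120 + T n^{2}$)
$\frac{L{\left(z{\left(-14,-10 \right)},56 \right)}}{41347} + \frac{c}{-35376} = \frac{120 - 14 \cdot 56^{2}}{41347} - \frac{30795}{-35376} = \left(120 - 43904\right) \frac{1}{41347} - - \frac{10265}{11792} = \left(120 - 43904\right) \frac{1}{41347} + \frac{10265}{11792} = \left(-43784\right) \frac{1}{41347} + \frac{10265}{11792} = - \frac{43784}{41347} + \frac{10265}{11792} = - \frac{91873973}{487563824}$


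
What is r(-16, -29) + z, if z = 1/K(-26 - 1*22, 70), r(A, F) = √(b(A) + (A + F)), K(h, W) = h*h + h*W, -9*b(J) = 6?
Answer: -1/1056 + I*√411/3 ≈ -0.00094697 + 6.7577*I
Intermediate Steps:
b(J) = -⅔ (b(J) = -⅑*6 = -⅔)
K(h, W) = h² + W*h
r(A, F) = √(-⅔ + A + F) (r(A, F) = √(-⅔ + (A + F)) = √(-⅔ + A + F))
z = -1/1056 (z = 1/((-26 - 1*22)*(70 + (-26 - 1*22))) = 1/((-26 - 22)*(70 + (-26 - 22))) = 1/(-48*(70 - 48)) = 1/(-48*22) = 1/(-1056) = -1/1056 ≈ -0.00094697)
r(-16, -29) + z = √(-6 + 9*(-16) + 9*(-29))/3 - 1/1056 = √(-6 - 144 - 261)/3 - 1/1056 = √(-411)/3 - 1/1056 = (I*√411)/3 - 1/1056 = I*√411/3 - 1/1056 = -1/1056 + I*√411/3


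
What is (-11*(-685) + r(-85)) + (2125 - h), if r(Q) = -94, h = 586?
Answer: 8980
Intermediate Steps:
(-11*(-685) + r(-85)) + (2125 - h) = (-11*(-685) - 94) + (2125 - 1*586) = (7535 - 94) + (2125 - 586) = 7441 + 1539 = 8980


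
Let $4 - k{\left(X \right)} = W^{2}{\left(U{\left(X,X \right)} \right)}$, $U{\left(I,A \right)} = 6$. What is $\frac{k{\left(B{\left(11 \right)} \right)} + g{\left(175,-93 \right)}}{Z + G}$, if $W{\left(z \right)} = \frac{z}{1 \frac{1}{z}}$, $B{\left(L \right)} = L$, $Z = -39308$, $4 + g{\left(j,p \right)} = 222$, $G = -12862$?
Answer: $\frac{179}{8695} \approx 0.020587$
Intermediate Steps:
$g{\left(j,p \right)} = 218$ ($g{\left(j,p \right)} = -4 + 222 = 218$)
$W{\left(z \right)} = z^{2}$ ($W{\left(z \right)} = \frac{z}{\frac{1}{z}} = z z = z^{2}$)
$k{\left(X \right)} = -1292$ ($k{\left(X \right)} = 4 - \left(6^{2}\right)^{2} = 4 - 36^{2} = 4 - 1296 = -1292$)
$\frac{k{\left(B{\left(11 \right)} \right)} + g{\left(175,-93 \right)}}{Z + G} = \frac{-1292 + 218}{-39308 - 12862} = - \frac{1074}{-52170} = \left(-1074\right) \left(- \frac{1}{52170}\right) = \frac{179}{8695}$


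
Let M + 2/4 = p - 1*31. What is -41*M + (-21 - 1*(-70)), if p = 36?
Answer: -271/2 ≈ -135.50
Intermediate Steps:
M = 9/2 (M = -1/2 + (36 - 1*31) = -1/2 + (36 - 31) = -1/2 + 5 = 9/2 ≈ 4.5000)
-41*M + (-21 - 1*(-70)) = -41*9/2 + (-21 - 1*(-70)) = -369/2 + (-21 + 70) = -369/2 + 49 = -271/2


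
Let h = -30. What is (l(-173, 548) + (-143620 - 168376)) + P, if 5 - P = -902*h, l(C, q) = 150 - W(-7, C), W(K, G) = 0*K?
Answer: -338901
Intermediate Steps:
W(K, G) = 0
l(C, q) = 150 (l(C, q) = 150 - 1*0 = 150 + 0 = 150)
P = -27055 (P = 5 - (-902)*(-30) = 5 - 1*27060 = 5 - 27060 = -27055)
(l(-173, 548) + (-143620 - 168376)) + P = (150 + (-143620 - 168376)) - 27055 = (150 - 311996) - 27055 = -311846 - 27055 = -338901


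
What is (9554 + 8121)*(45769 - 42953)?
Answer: 49772800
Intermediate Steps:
(9554 + 8121)*(45769 - 42953) = 17675*2816 = 49772800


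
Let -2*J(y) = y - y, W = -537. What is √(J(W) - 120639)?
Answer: I*√120639 ≈ 347.33*I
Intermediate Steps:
J(y) = 0 (J(y) = -(y - y)/2 = -½*0 = 0)
√(J(W) - 120639) = √(0 - 120639) = √(-120639) = I*√120639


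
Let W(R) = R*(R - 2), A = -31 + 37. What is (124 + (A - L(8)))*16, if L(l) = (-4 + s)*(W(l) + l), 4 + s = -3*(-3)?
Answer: 1184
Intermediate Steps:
A = 6
W(R) = R*(-2 + R)
s = 5 (s = -4 - 3*(-3) = -4 + 9 = 5)
L(l) = l + l*(-2 + l) (L(l) = (-4 + 5)*(l*(-2 + l) + l) = 1*(l + l*(-2 + l)) = l + l*(-2 + l))
(124 + (A - L(8)))*16 = (124 + (6 - 8*(-1 + 8)))*16 = (124 + (6 - 8*7))*16 = (124 + (6 - 1*56))*16 = (124 + (6 - 56))*16 = (124 - 50)*16 = 74*16 = 1184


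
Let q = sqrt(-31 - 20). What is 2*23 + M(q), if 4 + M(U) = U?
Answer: 42 + I*sqrt(51) ≈ 42.0 + 7.1414*I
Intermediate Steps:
q = I*sqrt(51) (q = sqrt(-51) = I*sqrt(51) ≈ 7.1414*I)
M(U) = -4 + U
2*23 + M(q) = 2*23 + (-4 + I*sqrt(51)) = 46 + (-4 + I*sqrt(51)) = 42 + I*sqrt(51)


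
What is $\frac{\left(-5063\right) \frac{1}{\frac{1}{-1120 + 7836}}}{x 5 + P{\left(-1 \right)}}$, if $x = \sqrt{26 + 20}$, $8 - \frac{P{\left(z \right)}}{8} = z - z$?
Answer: $- \frac{1088099456}{1473} + \frac{85007770 \sqrt{46}}{1473} \approx -3.4728 \cdot 10^{5}$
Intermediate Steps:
$P{\left(z \right)} = 64$ ($P{\left(z \right)} = 64 - 8 \left(z - z\right) = 64 - 0 = 64 + 0 = 64$)
$x = \sqrt{46} \approx 6.7823$
$\frac{\left(-5063\right) \frac{1}{\frac{1}{-1120 + 7836}}}{x 5 + P{\left(-1 \right)}} = \frac{\left(-5063\right) \frac{1}{\frac{1}{-1120 + 7836}}}{\sqrt{46} \cdot 5 + 64} = \frac{\left(-5063\right) \frac{1}{\frac{1}{6716}}}{5 \sqrt{46} + 64} = \frac{\left(-5063\right) \frac{1}{\frac{1}{6716}}}{64 + 5 \sqrt{46}} = \frac{\left(-5063\right) 6716}{64 + 5 \sqrt{46}} = - \frac{34003108}{64 + 5 \sqrt{46}}$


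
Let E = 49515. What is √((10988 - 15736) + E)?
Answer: √44767 ≈ 211.58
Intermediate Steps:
√((10988 - 15736) + E) = √((10988 - 15736) + 49515) = √(-4748 + 49515) = √44767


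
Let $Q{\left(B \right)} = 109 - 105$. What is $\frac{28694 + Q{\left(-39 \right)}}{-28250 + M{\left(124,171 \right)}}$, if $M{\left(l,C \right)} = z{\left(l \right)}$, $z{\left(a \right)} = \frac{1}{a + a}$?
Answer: $- \frac{2372368}{2335333} \approx -1.0159$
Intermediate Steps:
$z{\left(a \right)} = \frac{1}{2 a}$
$Q{\left(B \right)} = 4$ ($Q{\left(B \right)} = 109 - 105 = 4$)
$M{\left(l,C \right)} = \frac{1}{2 l}$
$\frac{28694 + Q{\left(-39 \right)}}{-28250 + M{\left(124,171 \right)}} = \frac{28694 + 4}{-28250 + \frac{1}{2 \cdot 124}} = \frac{28698}{-28250 + \frac{1}{2} \cdot \frac{1}{124}} = \frac{28698}{-28250 + \frac{1}{248}} = \frac{28698}{- \frac{7005999}{248}} = 28698 \left(- \frac{248}{7005999}\right) = - \frac{2372368}{2335333}$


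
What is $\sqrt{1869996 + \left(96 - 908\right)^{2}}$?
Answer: $2 \sqrt{632335} \approx 1590.4$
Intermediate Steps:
$\sqrt{1869996 + \left(96 - 908\right)^{2}} = \sqrt{1869996 + \left(-812\right)^{2}} = \sqrt{1869996 + 659344} = \sqrt{2529340} = 2 \sqrt{632335}$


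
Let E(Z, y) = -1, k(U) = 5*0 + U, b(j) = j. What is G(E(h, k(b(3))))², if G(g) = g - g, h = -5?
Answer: 0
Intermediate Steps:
k(U) = U (k(U) = 0 + U = U)
G(g) = 0
G(E(h, k(b(3))))² = 0² = 0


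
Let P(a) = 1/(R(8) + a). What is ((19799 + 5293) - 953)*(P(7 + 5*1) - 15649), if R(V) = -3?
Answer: -3399736760/9 ≈ -3.7775e+8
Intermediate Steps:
P(a) = 1/(-3 + a)
((19799 + 5293) - 953)*(P(7 + 5*1) - 15649) = ((19799 + 5293) - 953)*(1/(-3 + (7 + 5*1)) - 15649) = (25092 - 953)*(1/(-3 + (7 + 5)) - 15649) = 24139*(1/(-3 + 12) - 15649) = 24139*(1/9 - 15649) = 24139*(-140840/9) = -3399736760/9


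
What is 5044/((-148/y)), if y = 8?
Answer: -10088/37 ≈ -272.65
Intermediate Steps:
5044/((-148/y)) = 5044/((-148/8)) = 5044/((-148*⅛)) = 5044/(-37/2) = 5044*(-2/37) = -10088/37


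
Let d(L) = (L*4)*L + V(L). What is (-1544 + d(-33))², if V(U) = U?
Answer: 7722841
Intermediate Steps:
d(L) = L + 4*L² (d(L) = (L*4)*L + L = (4*L)*L + L = 4*L² + L = L + 4*L²)
(-1544 + d(-33))² = (-1544 - 33*(1 + 4*(-33)))² = (-1544 - 33*(1 - 132))² = (-1544 - 33*(-131))² = (-1544 + 4323)² = 2779² = 7722841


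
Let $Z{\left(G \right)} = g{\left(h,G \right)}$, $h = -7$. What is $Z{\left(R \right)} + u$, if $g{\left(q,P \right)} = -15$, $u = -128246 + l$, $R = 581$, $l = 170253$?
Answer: $41992$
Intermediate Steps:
$u = 42007$ ($u = -128246 + 170253 = 42007$)
$Z{\left(G \right)} = -15$
$Z{\left(R \right)} + u = -15 + 42007 = 41992$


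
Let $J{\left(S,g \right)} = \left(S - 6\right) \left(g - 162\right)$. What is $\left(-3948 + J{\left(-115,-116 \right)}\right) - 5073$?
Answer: $24617$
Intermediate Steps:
$J{\left(S,g \right)} = \left(-162 + g\right) \left(-6 + S\right)$ ($J{\left(S,g \right)} = \left(-6 + S\right) \left(-162 + g\right) = \left(-162 + g\right) \left(-6 + S\right)$)
$\left(-3948 + J{\left(-115,-116 \right)}\right) - 5073 = \left(-3948 - -33638\right) - 5073 = \left(-3948 + \left(972 + 18630 + 696 + 13340\right)\right) - 5073 = \left(-3948 + 33638\right) - 5073 = 29690 - 5073 = 24617$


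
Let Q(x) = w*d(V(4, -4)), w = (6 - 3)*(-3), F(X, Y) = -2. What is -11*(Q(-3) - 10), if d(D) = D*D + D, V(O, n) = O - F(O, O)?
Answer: 4268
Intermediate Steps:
w = -9 (w = 3*(-3) = -9)
V(O, n) = 2 + O (V(O, n) = O - 1*(-2) = O + 2 = 2 + O)
d(D) = D + D**2 (d(D) = D**2 + D = D + D**2)
Q(x) = -378 (Q(x) = -9*(2 + 4)*(1 + (2 + 4)) = -54*(1 + 6) = -54*7 = -9*42 = -378)
-11*(Q(-3) - 10) = -11*(-378 - 10) = -11*(-388) = 4268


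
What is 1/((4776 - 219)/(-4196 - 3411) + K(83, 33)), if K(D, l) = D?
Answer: 7607/626824 ≈ 0.012136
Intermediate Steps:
1/((4776 - 219)/(-4196 - 3411) + K(83, 33)) = 1/((4776 - 219)/(-4196 - 3411) + 83) = 1/(4557/(-7607) + 83) = 1/(4557*(-1/7607) + 83) = 1/(-4557/7607 + 83) = 1/(626824/7607) = 7607/626824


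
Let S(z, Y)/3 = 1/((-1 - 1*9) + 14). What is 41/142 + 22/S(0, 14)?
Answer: 12619/426 ≈ 29.622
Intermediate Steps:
S(z, Y) = 3/4 (S(z, Y) = 3/((-1 - 1*9) + 14) = 3/((-1 - 9) + 14) = 3/(-10 + 14) = 3/4)
41/142 + 22/S(0, 14) = 41/142 + 22/(3/4) = 41*(1/142) + 22*(4/3) = 41/142 + 88/3 = 12619/426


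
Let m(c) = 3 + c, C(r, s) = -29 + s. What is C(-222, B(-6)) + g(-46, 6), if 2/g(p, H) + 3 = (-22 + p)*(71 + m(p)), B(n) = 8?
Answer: -40049/1907 ≈ -21.001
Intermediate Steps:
g(p, H) = 2/(-3 + (-22 + p)*(74 + p)) (g(p, H) = 2/(-3 + (-22 + p)*(71 + (3 + p))) = 2/(-3 + (-22 + p)*(74 + p)))
C(-222, B(-6)) + g(-46, 6) = (-29 + 8) + 2/(-1631 + (-46)**2 + 52*(-46)) = -21 + 2/(-1631 + 2116 - 2392) = -21 + 2/(-1907) = -21 + 2*(-1/1907) = -21 - 2/1907 = -40049/1907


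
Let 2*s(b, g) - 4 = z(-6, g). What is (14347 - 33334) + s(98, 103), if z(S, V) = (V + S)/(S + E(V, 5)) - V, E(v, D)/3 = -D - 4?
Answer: -628253/33 ≈ -19038.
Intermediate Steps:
E(v, D) = -12 - 3*D (E(v, D) = 3*(-D - 4) = 3*(-4 - D) = -12 - 3*D)
z(S, V) = -V + (S + V)/(-27 + S) (z(S, V) = (V + S)/(S + (-12 - 3*5)) - V = (S + V)/(S + (-12 - 15)) - V = (S + V)/(S - 27) - V = (S + V)/(-27 + S) - V = -V + (S + V)/(-27 + S))
s(b, g) = 23/11 - 17*g/33 (s(b, g) = 2 + ((-6 + 28*g - 1*(-6)*g)/(-27 - 6))/2 = 2 + ((-6 + 28*g + 6*g)/(-33))/2 = 2 + (-(-6 + 34*g)/33)/2 = 2 + (2/11 - 34*g/33)/2 = 2 + (1/11 - 17*g/33) = 23/11 - 17*g/33)
(14347 - 33334) + s(98, 103) = (14347 - 33334) + (23/11 - 17/33*103) = -18987 + (23/11 - 1751/33) = -18987 - 1682/33 = -628253/33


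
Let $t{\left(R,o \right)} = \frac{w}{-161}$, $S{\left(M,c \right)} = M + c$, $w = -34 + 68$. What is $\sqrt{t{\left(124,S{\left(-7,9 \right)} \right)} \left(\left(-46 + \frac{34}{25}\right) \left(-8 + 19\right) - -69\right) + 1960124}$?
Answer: $\frac{\sqrt{1270267111274}}{805} \approx 1400.1$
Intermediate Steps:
$w = 34$
$t{\left(R,o \right)} = - \frac{34}{161}$ ($t{\left(R,o \right)} = \frac{34}{-161} = 34 \left(- \frac{1}{161}\right) = - \frac{34}{161}$)
$\sqrt{t{\left(124,S{\left(-7,9 \right)} \right)} \left(\left(-46 + \frac{34}{25}\right) \left(-8 + 19\right) - -69\right) + 1960124} = \sqrt{- \frac{34 \left(\left(-46 + \frac{34}{25}\right) \left(-8 + 19\right) - -69\right)}{161} + 1960124} = \sqrt{- \frac{34 \left(\left(-46 + 34 \cdot \frac{1}{25}\right) 11 + 69\right)}{161} + 1960124} = \sqrt{- \frac{34 \left(\left(-46 + \frac{34}{25}\right) 11 + 69\right)}{161} + 1960124} = \sqrt{- \frac{34 \left(\left(- \frac{1116}{25}\right) 11 + 69\right)}{161} + 1960124} = \sqrt{- \frac{34 \left(- \frac{12276}{25} + 69\right)}{161} + 1960124} = \sqrt{\left(- \frac{34}{161}\right) \left(- \frac{10551}{25}\right) + 1960124} = \sqrt{\frac{358734}{4025} + 1960124} = \sqrt{\frac{7889857834}{4025}} = \frac{\sqrt{1270267111274}}{805}$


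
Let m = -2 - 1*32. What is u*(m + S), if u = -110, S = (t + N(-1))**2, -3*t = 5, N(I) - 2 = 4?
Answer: 15070/9 ≈ 1674.4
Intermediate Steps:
N(I) = 6 (N(I) = 2 + 4 = 6)
t = -5/3 (t = -1/3*5 = -5/3 ≈ -1.6667)
S = 169/9 (S = (-5/3 + 6)**2 = (13/3)**2 = 169/9 ≈ 18.778)
m = -34 (m = -2 - 32 = -34)
u*(m + S) = -110*(-34 + 169/9) = -110*(-137/9) = 15070/9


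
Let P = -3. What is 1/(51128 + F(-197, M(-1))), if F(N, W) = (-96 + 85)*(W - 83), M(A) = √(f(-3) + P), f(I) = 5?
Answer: 4731/246205949 + √2/246205949 ≈ 1.9221e-5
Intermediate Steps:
M(A) = √2 (M(A) = √(5 - 3) = √2)
F(N, W) = 913 - 11*W (F(N, W) = -11*(-83 + W) = 913 - 11*W)
1/(51128 + F(-197, M(-1))) = 1/(51128 + (913 - 11*√2)) = 1/(52041 - 11*√2)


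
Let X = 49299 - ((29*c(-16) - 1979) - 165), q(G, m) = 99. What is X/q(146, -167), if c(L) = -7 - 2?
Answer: 51704/99 ≈ 522.26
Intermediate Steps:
c(L) = -9
X = 51704 (X = 49299 - ((29*(-9) - 1979) - 165) = 49299 - ((-261 - 1979) - 165) = 49299 - (-2240 - 165) = 49299 - 1*(-2405) = 49299 + 2405 = 51704)
X/q(146, -167) = 51704/99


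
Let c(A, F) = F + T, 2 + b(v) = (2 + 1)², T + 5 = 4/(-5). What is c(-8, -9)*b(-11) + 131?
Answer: 137/5 ≈ 27.400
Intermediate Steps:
T = -29/5 (T = -5 + 4/(-5) = -5 + 4*(-⅕) = -5 - ⅘ = -29/5 ≈ -5.8000)
b(v) = 7 (b(v) = -2 + (2 + 1)² = -2 + 3² = -2 + 9 = 7)
c(A, F) = -29/5 + F (c(A, F) = F - 29/5 = -29/5 + F)
c(-8, -9)*b(-11) + 131 = (-29/5 - 9)*7 + 131 = -74/5*7 + 131 = -518/5 + 131 = 137/5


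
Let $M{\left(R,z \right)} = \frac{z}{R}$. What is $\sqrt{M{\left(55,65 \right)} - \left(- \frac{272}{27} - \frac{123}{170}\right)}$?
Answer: $\frac{\sqrt{3393158010}}{16830} \approx 3.4611$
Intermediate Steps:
$\sqrt{M{\left(55,65 \right)} - \left(- \frac{272}{27} - \frac{123}{170}\right)} = \sqrt{\frac{65}{55} - \left(- \frac{272}{27} - \frac{123}{170}\right)} = \sqrt{65 \cdot \frac{1}{55} - - \frac{49561}{4590}} = \sqrt{\frac{13}{11} + \left(\frac{272}{27} + \frac{123}{170}\right)} = \sqrt{\frac{13}{11} + \frac{49561}{4590}} = \sqrt{\frac{604841}{50490}} = \frac{\sqrt{3393158010}}{16830}$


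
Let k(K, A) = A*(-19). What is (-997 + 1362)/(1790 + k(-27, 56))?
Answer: 365/726 ≈ 0.50276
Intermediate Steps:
k(K, A) = -19*A
(-997 + 1362)/(1790 + k(-27, 56)) = (-997 + 1362)/(1790 - 19*56) = 365/(1790 - 1064) = 365/726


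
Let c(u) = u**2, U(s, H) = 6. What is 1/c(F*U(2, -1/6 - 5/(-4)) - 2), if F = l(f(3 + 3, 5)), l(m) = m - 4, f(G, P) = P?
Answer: 1/16 ≈ 0.062500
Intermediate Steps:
l(m) = -4 + m
F = 1 (F = -4 + 5 = 1)
1/c(F*U(2, -1/6 - 5/(-4)) - 2) = 1/((1*6 - 2)**2) = 1/((6 - 2)**2) = 1/(4**2) = 1/16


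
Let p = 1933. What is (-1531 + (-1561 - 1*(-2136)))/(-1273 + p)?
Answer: -239/165 ≈ -1.4485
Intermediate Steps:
(-1531 + (-1561 - 1*(-2136)))/(-1273 + p) = (-1531 + (-1561 - 1*(-2136)))/(-1273 + 1933) = (-1531 + (-1561 + 2136))/660 = (-1531 + 575)*(1/660) = -956*1/660 = -239/165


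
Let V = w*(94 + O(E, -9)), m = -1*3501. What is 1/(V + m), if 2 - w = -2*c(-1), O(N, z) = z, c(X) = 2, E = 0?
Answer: -1/2991 ≈ -0.00033434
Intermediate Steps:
w = 6 (w = 2 - (-2)*2 = 2 - 1*(-4) = 2 + 4 = 6)
m = -3501
V = 510 (V = 6*(94 - 9) = 6*85 = 510)
1/(V + m) = 1/(510 - 3501) = 1/(-2991) = -1/2991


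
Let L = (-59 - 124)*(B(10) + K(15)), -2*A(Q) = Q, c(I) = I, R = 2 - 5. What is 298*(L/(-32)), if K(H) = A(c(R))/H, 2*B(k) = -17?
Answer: -572607/40 ≈ -14315.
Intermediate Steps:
R = -3
B(k) = -17/2 (B(k) = (½)*(-17) = -17/2)
A(Q) = -Q/2
K(H) = 3/(2*H) (K(H) = (-½*(-3))/H = 3/(2*H))
L = 7686/5 (L = (-59 - 124)*(-17/2 + (3/2)/15) = -183*(-17/2 + (3/2)*(1/15)) = -183*(-17/2 + ⅒) = -183*(-42/5) = 7686/5 ≈ 1537.2)
298*(L/(-32)) = 298*((7686/5)/(-32)) = 298*((7686/5)*(-1/32)) = 298*(-3843/80) = -572607/40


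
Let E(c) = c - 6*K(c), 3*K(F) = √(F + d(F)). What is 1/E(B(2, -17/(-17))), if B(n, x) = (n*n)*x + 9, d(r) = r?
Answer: ⅕ + 2*√26/65 ≈ 0.35689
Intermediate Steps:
K(F) = √2*√F/3 (K(F) = √(F + F)/3 = √(2*F)/3 = (√2*√F)/3 = √2*√F/3)
B(n, x) = 9 + x*n² (B(n, x) = n²*x + 9 = x*n² + 9 = 9 + x*n²)
E(c) = c - 2*√2*√c
1/E(B(2, -17/(-17))) = 1/((9 - 17/(-17)*2²) - 2*√2*√(9 - 17/(-17)*2²)) = 1/((9 - 17*(-1/17)*4) - 2*√2*√(9 - 17*(-1/17)*4)) = 1/((9 + 1*4) - 2*√2*√(9 + 1*4)) = 1/((9 + 4) - 2*√2*√(9 + 4)) = 1/(13 - 2*√2*√13) = 1/(13 - 2*√26)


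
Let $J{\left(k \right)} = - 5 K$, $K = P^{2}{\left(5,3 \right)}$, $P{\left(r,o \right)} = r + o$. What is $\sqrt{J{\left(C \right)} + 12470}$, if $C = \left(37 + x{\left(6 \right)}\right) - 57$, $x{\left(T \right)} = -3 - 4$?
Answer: $45 \sqrt{6} \approx 110.23$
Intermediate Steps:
$P{\left(r,o \right)} = o + r$
$x{\left(T \right)} = -7$
$K = 64$ ($K = \left(3 + 5\right)^{2} = 8^{2} = 64$)
$C = -27$ ($C = \left(37 - 7\right) - 57 = 30 - 57 = -27$)
$J{\left(k \right)} = -320$ ($J{\left(k \right)} = \left(-5\right) 64 = -320$)
$\sqrt{J{\left(C \right)} + 12470} = \sqrt{-320 + 12470} = \sqrt{12150} = 45 \sqrt{6}$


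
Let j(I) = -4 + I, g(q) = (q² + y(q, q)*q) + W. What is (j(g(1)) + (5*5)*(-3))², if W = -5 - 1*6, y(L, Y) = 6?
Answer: 6889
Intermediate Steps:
W = -11 (W = -5 - 6 = -11)
g(q) = -11 + q² + 6*q (g(q) = (q² + 6*q) - 11 = -11 + q² + 6*q)
(j(g(1)) + (5*5)*(-3))² = ((-4 + (-11 + 1² + 6*1)) + (5*5)*(-3))² = ((-4 + (-11 + 1 + 6)) + 25*(-3))² = ((-4 - 4) - 75)² = (-8 - 75)² = (-83)² = 6889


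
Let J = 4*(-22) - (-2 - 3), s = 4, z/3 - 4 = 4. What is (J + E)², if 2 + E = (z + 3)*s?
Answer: 529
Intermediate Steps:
z = 24 (z = 12 + 3*4 = 12 + 12 = 24)
E = 106 (E = -2 + (24 + 3)*4 = -2 + 27*4 = -2 + 108 = 106)
J = -83 (J = -88 - (-5) = -88 - 1*(-5) = -88 + 5 = -83)
(J + E)² = (-83 + 106)² = 23² = 529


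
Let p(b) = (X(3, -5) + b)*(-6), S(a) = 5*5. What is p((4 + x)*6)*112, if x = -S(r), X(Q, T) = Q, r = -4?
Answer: 82656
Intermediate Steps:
S(a) = 25
x = -25 (x = -1*25 = -25)
p(b) = -18 - 6*b (p(b) = (3 + b)*(-6) = -18 - 6*b)
p((4 + x)*6)*112 = (-18 - 6*(4 - 25)*6)*112 = (-18 - (-126)*6)*112 = (-18 - 6*(-126))*112 = (-18 + 756)*112 = 738*112 = 82656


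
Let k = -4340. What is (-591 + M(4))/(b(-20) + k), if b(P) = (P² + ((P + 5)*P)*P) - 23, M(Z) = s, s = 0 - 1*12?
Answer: 67/1107 ≈ 0.060524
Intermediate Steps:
s = -12 (s = 0 - 12 = -12)
M(Z) = -12
b(P) = -23 + P² + P²*(5 + P) (b(P) = (P² + ((5 + P)*P)*P) - 23 = (P² + (P*(5 + P))*P) - 23 = (P² + P²*(5 + P)) - 23 = -23 + P² + P²*(5 + P))
(-591 + M(4))/(b(-20) + k) = (-591 - 12)/((-23 + (-20)³ + 6*(-20)²) - 4340) = -603/((-23 - 8000 + 6*400) - 4340) = -603/((-23 - 8000 + 2400) - 4340) = -603/(-5623 - 4340) = -603/(-9963) = -603*(-1/9963) = 67/1107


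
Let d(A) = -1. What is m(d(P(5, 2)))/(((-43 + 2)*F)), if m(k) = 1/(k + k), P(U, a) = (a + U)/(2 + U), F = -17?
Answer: -1/1394 ≈ -0.00071736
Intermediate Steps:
P(U, a) = (U + a)/(2 + U)
m(k) = 1/(2*k)
m(d(P(5, 2)))/(((-43 + 2)*F)) = ((½)/(-1))/(((-43 + 2)*(-17))) = ((½)*(-1))/((-41*(-17))) = -½/697 = -½*1/697 = -1/1394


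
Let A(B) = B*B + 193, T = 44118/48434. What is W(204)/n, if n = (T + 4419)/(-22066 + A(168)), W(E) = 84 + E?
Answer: 2460834672/5946499 ≈ 413.83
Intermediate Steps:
T = 22059/24217 (T = 44118*(1/48434) = 22059/24217 ≈ 0.91089)
A(B) = 193 + B² (A(B) = B² + 193 = 193 + B²)
n = 35678994/51267389 (n = (22059/24217 + 4419)/(-22066 + (193 + 168²)) = 107036982/(24217*(-22066 + (193 + 28224))) = 107036982/(24217*(-22066 + 28417)) = (107036982/24217)/6351 = (107036982/24217)*(1/6351) = 35678994/51267389 ≈ 0.69594)
W(204)/n = (84 + 204)/(35678994/51267389) = 288*(51267389/35678994) = 2460834672/5946499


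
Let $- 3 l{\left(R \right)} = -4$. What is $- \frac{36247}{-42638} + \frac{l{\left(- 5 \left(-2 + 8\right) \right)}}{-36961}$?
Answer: $\frac{4019005549}{4727829354} \approx 0.85007$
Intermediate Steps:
$l{\left(R \right)} = \frac{4}{3}$ ($l{\left(R \right)} = \left(- \frac{1}{3}\right) \left(-4\right) = \frac{4}{3}$)
$- \frac{36247}{-42638} + \frac{l{\left(- 5 \left(-2 + 8\right) \right)}}{-36961} = - \frac{36247}{-42638} + \frac{4}{3 \left(-36961\right)} = \left(-36247\right) \left(- \frac{1}{42638}\right) + \frac{4}{3} \left(- \frac{1}{36961}\right) = \frac{36247}{42638} - \frac{4}{110883} = \frac{4019005549}{4727829354}$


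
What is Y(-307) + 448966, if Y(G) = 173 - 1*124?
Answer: 449015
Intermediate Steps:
Y(G) = 49 (Y(G) = 173 - 124 = 49)
Y(-307) + 448966 = 49 + 448966 = 449015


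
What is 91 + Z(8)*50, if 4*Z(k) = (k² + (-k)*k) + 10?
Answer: 216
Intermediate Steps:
Z(k) = 5/2 (Z(k) = ((k² + (-k)*k) + 10)/4 = ((k² - k²) + 10)/4 = (0 + 10)/4 = (¼)*10 = 5/2)
91 + Z(8)*50 = 91 + (5/2)*50 = 91 + 125 = 216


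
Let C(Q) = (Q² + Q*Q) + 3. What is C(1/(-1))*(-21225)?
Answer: -106125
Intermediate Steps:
C(Q) = 3 + 2*Q² (C(Q) = (Q² + Q²) + 3 = 2*Q² + 3 = 3 + 2*Q²)
C(1/(-1))*(-21225) = (3 + 2*(1/(-1))²)*(-21225) = (3 + 2*(-1)²)*(-21225) = (3 + 2*1)*(-21225) = (3 + 2)*(-21225) = 5*(-21225) = -106125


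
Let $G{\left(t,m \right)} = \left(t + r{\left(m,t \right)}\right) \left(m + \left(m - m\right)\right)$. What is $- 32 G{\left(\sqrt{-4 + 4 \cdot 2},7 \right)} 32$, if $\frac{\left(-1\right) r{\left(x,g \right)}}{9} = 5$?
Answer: $308224$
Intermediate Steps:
$r{\left(x,g \right)} = -45$ ($r{\left(x,g \right)} = \left(-9\right) 5 = -45$)
$G{\left(t,m \right)} = m \left(-45 + t\right)$ ($G{\left(t,m \right)} = \left(t - 45\right) \left(m + \left(m - m\right)\right) = \left(-45 + t\right) \left(m + 0\right) = \left(-45 + t\right) m = m \left(-45 + t\right)$)
$- 32 G{\left(\sqrt{-4 + 4 \cdot 2},7 \right)} 32 = - 32 \cdot 7 \left(-45 + \sqrt{-4 + 4 \cdot 2}\right) 32 = - 32 \cdot 7 \left(-45 + \sqrt{-4 + 8}\right) 32 = - 32 \cdot 7 \left(-45 + \sqrt{4}\right) 32 = - 32 \cdot 7 \left(-45 + 2\right) 32 = - 32 \cdot 7 \left(-43\right) 32 = \left(-32\right) \left(-301\right) 32 = 9632 \cdot 32 = 308224$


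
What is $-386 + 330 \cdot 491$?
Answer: $161644$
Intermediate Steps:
$-386 + 330 \cdot 491 = -386 + 162030 = 161644$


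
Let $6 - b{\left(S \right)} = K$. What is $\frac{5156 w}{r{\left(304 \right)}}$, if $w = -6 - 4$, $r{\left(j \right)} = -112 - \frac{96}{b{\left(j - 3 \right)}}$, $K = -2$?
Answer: $\frac{12890}{31} \approx 415.81$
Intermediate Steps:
$b{\left(S \right)} = 8$ ($b{\left(S \right)} = 6 - -2 = 6 + 2 = 8$)
$r{\left(j \right)} = -124$ ($r{\left(j \right)} = -112 - \frac{96}{8} = -112 - 96 \cdot \frac{1}{8} = -112 - 12 = -124$)
$w = -10$
$\frac{5156 w}{r{\left(304 \right)}} = \frac{5156 \left(-10\right)}{-124} = \left(-51560\right) \left(- \frac{1}{124}\right) = \frac{12890}{31}$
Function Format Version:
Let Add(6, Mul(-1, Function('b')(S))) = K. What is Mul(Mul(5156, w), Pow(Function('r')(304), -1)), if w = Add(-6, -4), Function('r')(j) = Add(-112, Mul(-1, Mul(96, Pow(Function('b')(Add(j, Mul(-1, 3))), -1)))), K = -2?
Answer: Rational(12890, 31) ≈ 415.81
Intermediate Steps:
Function('b')(S) = 8 (Function('b')(S) = Add(6, Mul(-1, -2)) = Add(6, 2) = 8)
Function('r')(j) = -124 (Function('r')(j) = Add(-112, Mul(-1, Mul(96, Pow(8, -1)))) = Add(-112, Mul(-1, Mul(96, Rational(1, 8)))) = Add(-112, Mul(-1, 12)) = Add(-112, -12) = -124)
w = -10
Mul(Mul(5156, w), Pow(Function('r')(304), -1)) = Mul(Mul(5156, -10), Pow(-124, -1)) = Mul(-51560, Rational(-1, 124)) = Rational(12890, 31)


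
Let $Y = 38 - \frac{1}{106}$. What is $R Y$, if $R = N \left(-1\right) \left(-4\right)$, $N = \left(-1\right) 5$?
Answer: $- \frac{40270}{53} \approx -759.81$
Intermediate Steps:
$N = -5$
$Y = \frac{4027}{106}$ ($Y = 38 - \frac{1}{106} = \frac{4027}{106} \approx 37.991$)
$R = -20$ ($R = \left(-5\right) \left(-1\right) \left(-4\right) = 5 \left(-4\right) = -20$)
$R Y = \left(-20\right) \frac{4027}{106} = - \frac{40270}{53}$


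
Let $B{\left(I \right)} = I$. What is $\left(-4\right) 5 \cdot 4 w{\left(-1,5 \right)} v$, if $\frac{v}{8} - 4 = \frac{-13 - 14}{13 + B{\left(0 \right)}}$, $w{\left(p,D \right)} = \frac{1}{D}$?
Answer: $- \frac{3200}{13} \approx -246.15$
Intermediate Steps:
$v = \frac{200}{13}$ ($v = 32 + 8 \frac{-13 - 14}{13 + 0} = 32 + 8 \left(- \frac{27}{13}\right) = 32 - \frac{216}{13} = \frac{200}{13} \approx 15.385$)
$\left(-4\right) 5 \cdot 4 w{\left(-1,5 \right)} v = \frac{\left(-4\right) 5 \cdot 4}{5} \cdot \frac{200}{13} = \left(-20\right) 4 \cdot \frac{1}{5} \cdot \frac{200}{13} = \left(-80\right) \frac{1}{5} \cdot \frac{200}{13} = \left(-16\right) \frac{200}{13} = - \frac{3200}{13}$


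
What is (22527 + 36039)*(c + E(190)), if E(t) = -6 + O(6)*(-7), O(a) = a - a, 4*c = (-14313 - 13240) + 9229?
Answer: -268642242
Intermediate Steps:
c = -4581 (c = ((-14313 - 13240) + 9229)/4 = (-27553 + 9229)/4 = (¼)*(-18324) = -4581)
O(a) = 0
E(t) = -6 (E(t) = -6 + 0*(-7) = -6 + 0 = -6)
(22527 + 36039)*(c + E(190)) = (22527 + 36039)*(-4581 - 6) = 58566*(-4587) = -268642242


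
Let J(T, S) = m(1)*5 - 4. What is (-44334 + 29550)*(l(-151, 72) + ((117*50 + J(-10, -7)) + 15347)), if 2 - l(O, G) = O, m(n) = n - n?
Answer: -315579264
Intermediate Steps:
m(n) = 0
J(T, S) = -4 (J(T, S) = 0*5 - 4 = 0 - 4 = -4)
l(O, G) = 2 - O
(-44334 + 29550)*(l(-151, 72) + ((117*50 + J(-10, -7)) + 15347)) = (-44334 + 29550)*((2 - 1*(-151)) + ((117*50 - 4) + 15347)) = -14784*((2 + 151) + ((5850 - 4) + 15347)) = -14784*(153 + (5846 + 15347)) = -14784*(153 + 21193) = -14784*21346 = -315579264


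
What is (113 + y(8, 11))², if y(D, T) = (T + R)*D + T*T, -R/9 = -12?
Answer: 1406596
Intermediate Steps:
R = 108 (R = -9*(-12) = 108)
y(D, T) = T² + D*(108 + T) (y(D, T) = (T + 108)*D + T*T = (108 + T)*D + T² = D*(108 + T) + T² = T² + D*(108 + T))
(113 + y(8, 11))² = (113 + (11² + 108*8 + 8*11))² = (113 + (121 + 864 + 88))² = (113 + 1073)² = 1186² = 1406596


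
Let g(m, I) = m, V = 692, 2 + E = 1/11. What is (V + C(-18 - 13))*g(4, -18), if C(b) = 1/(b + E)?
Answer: 500986/181 ≈ 2767.9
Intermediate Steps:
E = -21/11 (E = -2 + 1/11 = -21/11 ≈ -1.9091)
C(b) = 1/(-21/11 + b) (C(b) = 1/(b - 21/11) = 1/(-21/11 + b))
(V + C(-18 - 13))*g(4, -18) = (692 + 11/(-21 + 11*(-18 - 13)))*4 = (692 + 11/(-21 + 11*(-31)))*4 = (692 + 11/(-21 - 341))*4 = (692 + 11/(-362))*4 = (692 + 11*(-1/362))*4 = (692 - 11/362)*4 = (250493/362)*4 = 500986/181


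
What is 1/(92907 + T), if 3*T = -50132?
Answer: 3/228589 ≈ 1.3124e-5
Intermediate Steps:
T = -50132/3 (T = (⅓)*(-50132) = -50132/3 ≈ -16711.)
1/(92907 + T) = 1/(92907 - 50132/3) = 1/(228589/3) = 3/228589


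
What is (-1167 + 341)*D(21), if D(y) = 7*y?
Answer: -121422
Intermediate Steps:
(-1167 + 341)*D(21) = (-1167 + 341)*(7*21) = -826*147 = -121422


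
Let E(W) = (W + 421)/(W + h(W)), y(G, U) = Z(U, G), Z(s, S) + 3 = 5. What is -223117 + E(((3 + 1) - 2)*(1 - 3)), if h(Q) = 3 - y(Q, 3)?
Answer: -223256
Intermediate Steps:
Z(s, S) = 2 (Z(s, S) = -3 + 5 = 2)
y(G, U) = 2
h(Q) = 1 (h(Q) = 3 - 1*2 = 3 - 2 = 1)
E(W) = (421 + W)/(1 + W) (E(W) = (W + 421)/(W + 1) = (421 + W)/(1 + W))
-223117 + E(((3 + 1) - 2)*(1 - 3)) = -223117 + (421 + ((3 + 1) - 2)*(1 - 3))/(1 + ((3 + 1) - 2)*(1 - 3)) = -223117 + (421 + (4 - 2)*(-2))/(1 + (4 - 2)*(-2)) = -223117 + (421 + 2*(-2))/(1 + 2*(-2)) = -223117 + (421 - 4)/(1 - 4) = -223117 + 417/(-3) = -223117 - 1/3*417 = -223117 - 139 = -223256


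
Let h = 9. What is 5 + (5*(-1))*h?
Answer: -40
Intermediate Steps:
5 + (5*(-1))*h = 5 + (5*(-1))*9 = 5 - 5*9 = 5 - 45 = -40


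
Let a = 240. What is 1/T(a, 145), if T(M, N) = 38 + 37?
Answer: 1/75 ≈ 0.013333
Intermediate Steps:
T(M, N) = 75
1/T(a, 145) = 1/75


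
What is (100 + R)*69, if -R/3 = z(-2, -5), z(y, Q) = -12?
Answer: 9384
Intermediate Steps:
R = 36 (R = -3*(-12) = 36)
(100 + R)*69 = (100 + 36)*69 = 136*69 = 9384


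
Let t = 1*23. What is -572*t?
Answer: -13156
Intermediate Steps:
t = 23
-572*t = -572*23 = -13156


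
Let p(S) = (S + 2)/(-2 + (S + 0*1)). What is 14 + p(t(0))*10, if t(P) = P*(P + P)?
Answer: 4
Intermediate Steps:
t(P) = 2*P² (t(P) = P*(2*P) = 2*P²)
p(S) = (2 + S)/(-2 + S) (p(S) = (2 + S)/(-2 + (S + 0)) = (2 + S)/(-2 + S))
14 + p(t(0))*10 = 14 + ((2 + 2*0²)/(-2 + 2*0²))*10 = 14 + ((2 + 2*0)/(-2 + 2*0))*10 = 14 + ((2 + 0)/(-2 + 0))*10 = 14 + (2/(-2))*10 = 14 - ½*2*10 = 14 - 1*10 = 14 - 10 = 4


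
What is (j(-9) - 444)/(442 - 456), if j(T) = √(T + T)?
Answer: 222/7 - 3*I*√2/14 ≈ 31.714 - 0.30305*I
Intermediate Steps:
j(T) = √2*√T (j(T) = √(2*T) = √2*√T)
(j(-9) - 444)/(442 - 456) = (√2*√(-9) - 444)/(442 - 456) = (√2*(3*I) - 444)/(-14) = (3*I*√2 - 444)*(-1/14) = (-444 + 3*I*√2)*(-1/14) = 222/7 - 3*I*√2/14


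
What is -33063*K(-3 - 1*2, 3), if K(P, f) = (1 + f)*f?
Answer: -396756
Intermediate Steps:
K(P, f) = f*(1 + f)
-33063*K(-3 - 1*2, 3) = -99189*(1 + 3) = -99189*4 = -33063*12 = -396756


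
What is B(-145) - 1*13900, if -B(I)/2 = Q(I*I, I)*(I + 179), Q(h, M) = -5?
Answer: -13560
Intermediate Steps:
B(I) = 1790 + 10*I (B(I) = -(-10)*(I + 179) = -(-10)*(179 + I) = -2*(-895 - 5*I) = 1790 + 10*I)
B(-145) - 1*13900 = (1790 + 10*(-145)) - 1*13900 = (1790 - 1450) - 13900 = 340 - 13900 = -13560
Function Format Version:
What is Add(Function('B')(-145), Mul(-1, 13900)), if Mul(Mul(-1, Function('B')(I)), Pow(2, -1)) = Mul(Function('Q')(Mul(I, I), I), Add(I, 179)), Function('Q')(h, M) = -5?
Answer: -13560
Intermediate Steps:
Function('B')(I) = Add(1790, Mul(10, I)) (Function('B')(I) = Mul(-2, Mul(-5, Add(I, 179))) = Mul(-2, Mul(-5, Add(179, I))) = Mul(-2, Add(-895, Mul(-5, I))) = Add(1790, Mul(10, I)))
Add(Function('B')(-145), Mul(-1, 13900)) = Add(Add(1790, Mul(10, -145)), Mul(-1, 13900)) = Add(Add(1790, -1450), -13900) = Add(340, -13900) = -13560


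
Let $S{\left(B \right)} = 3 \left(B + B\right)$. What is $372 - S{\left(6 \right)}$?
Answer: $336$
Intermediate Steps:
$S{\left(B \right)} = 6 B$ ($S{\left(B \right)} = 3 \cdot 2 B = 6 B$)
$372 - S{\left(6 \right)} = 372 - 6 \cdot 6 = 372 - 36 = 336$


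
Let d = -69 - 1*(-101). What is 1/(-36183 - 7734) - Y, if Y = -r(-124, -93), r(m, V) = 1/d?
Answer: 43885/1405344 ≈ 0.031227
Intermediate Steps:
d = 32 (d = -69 + 101 = 32)
r(m, V) = 1/32
Y = -1/32 (Y = -1*1/32 = -1/32 ≈ -0.031250)
1/(-36183 - 7734) - Y = 1/(-36183 - 7734) - 1*(-1/32) = 1/(-43917) + 1/32 = -1/43917 + 1/32 = 43885/1405344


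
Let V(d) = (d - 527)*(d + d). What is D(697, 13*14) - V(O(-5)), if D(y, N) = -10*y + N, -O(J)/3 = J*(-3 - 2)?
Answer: -97088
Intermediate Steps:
O(J) = 15*J (O(J) = -3*J*(-3 - 2) = -3*J*(-5) = -(-15)*J = 15*J)
V(d) = 2*d*(-527 + d) (V(d) = (-527 + d)*(2*d) = 2*d*(-527 + d))
D(y, N) = N - 10*y
D(697, 13*14) - V(O(-5)) = (13*14 - 10*697) - 2*15*(-5)*(-527 + 15*(-5)) = (182 - 6970) - 2*(-75)*(-527 - 75) = -6788 - 2*(-75)*(-602) = -6788 - 1*90300 = -6788 - 90300 = -97088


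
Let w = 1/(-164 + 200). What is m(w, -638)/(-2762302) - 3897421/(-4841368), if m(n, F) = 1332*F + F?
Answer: 7441607302107/6686660254568 ≈ 1.1129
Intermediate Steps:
w = 1/36 ≈ 0.027778
m(n, F) = 1333*F
m(w, -638)/(-2762302) - 3897421/(-4841368) = (1333*(-638))/(-2762302) - 3897421/(-4841368) = -850454*(-1/2762302) - 3897421*(-1/4841368) = 425227/1381151 + 3897421/4841368 = 7441607302107/6686660254568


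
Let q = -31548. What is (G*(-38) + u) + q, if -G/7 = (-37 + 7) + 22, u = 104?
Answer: -33572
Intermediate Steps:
G = 56 (G = -7*((-37 + 7) + 22) = -7*(-30 + 22) = -7*(-8) = 56)
(G*(-38) + u) + q = (56*(-38) + 104) - 31548 = (-2128 + 104) - 31548 = -2024 - 31548 = -33572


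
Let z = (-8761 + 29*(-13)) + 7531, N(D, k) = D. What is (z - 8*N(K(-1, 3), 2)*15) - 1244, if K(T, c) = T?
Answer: -2731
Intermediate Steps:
z = -1607 (z = (-8761 - 377) + 7531 = -9138 + 7531 = -1607)
(z - 8*N(K(-1, 3), 2)*15) - 1244 = (-1607 - 8*(-1)*15) - 1244 = (-1607 + 8*15) - 1244 = (-1607 + 120) - 1244 = -1487 - 1244 = -2731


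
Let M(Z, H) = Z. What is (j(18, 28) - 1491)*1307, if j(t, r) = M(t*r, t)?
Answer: -1290009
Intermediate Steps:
j(t, r) = r*t (j(t, r) = t*r = r*t)
(j(18, 28) - 1491)*1307 = (28*18 - 1491)*1307 = (504 - 1491)*1307 = -987*1307 = -1290009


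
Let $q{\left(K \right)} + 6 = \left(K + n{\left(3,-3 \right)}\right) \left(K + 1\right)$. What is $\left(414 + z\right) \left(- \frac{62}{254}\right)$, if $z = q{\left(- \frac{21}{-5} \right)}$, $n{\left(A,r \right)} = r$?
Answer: $- \frac{321036}{3175} \approx -101.11$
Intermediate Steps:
$q{\left(K \right)} = -6 + \left(1 + K\right) \left(-3 + K\right)$ ($q{\left(K \right)} = -6 + \left(K - 3\right) \left(K + 1\right) = -6 + \left(-3 + K\right) \left(1 + K\right) = -6 + \left(1 + K\right) \left(-3 + K\right)$)
$z = \frac{6}{25}$ ($z = -9 + \left(- \frac{21}{-5}\right)^{2} - 2 \left(- \frac{21}{-5}\right) = -9 + \left(\left(-21\right) \left(- \frac{1}{5}\right)\right)^{2} - 2 \left(\left(-21\right) \left(- \frac{1}{5}\right)\right) = -9 + \left(\frac{21}{5}\right)^{2} - \frac{42}{5} = -9 + \frac{441}{25} - \frac{42}{5} = \frac{6}{25} \approx 0.24$)
$\left(414 + z\right) \left(- \frac{62}{254}\right) = \left(414 + \frac{6}{25}\right) \left(- \frac{62}{254}\right) = \frac{10356 \left(\left(-62\right) \frac{1}{254}\right)}{25} = \frac{10356}{25} \left(- \frac{31}{127}\right) = - \frac{321036}{3175}$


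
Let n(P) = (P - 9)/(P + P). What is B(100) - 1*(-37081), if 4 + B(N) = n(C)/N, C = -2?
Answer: 14830811/400 ≈ 37077.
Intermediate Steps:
n(P) = (-9 + P)/(2*P) (n(P) = (-9 + P)/((2*P)) = (-9 + P)*(1/(2*P)) = (-9 + P)/(2*P))
B(N) = -4 + 11/(4*N) (B(N) = -4 + ((½)*(-9 - 2)/(-2))/N = -4 + ((½)*(-½)*(-11))/N = -4 + 11/(4*N))
B(100) - 1*(-37081) = (-4 + (11/4)/100) - 1*(-37081) = (-4 + (11/4)*(1/100)) + 37081 = (-4 + 11/400) + 37081 = -1589/400 + 37081 = 14830811/400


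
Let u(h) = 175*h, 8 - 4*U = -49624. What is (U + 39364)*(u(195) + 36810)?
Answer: 3672446820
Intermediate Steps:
U = 12408 (U = 2 - ¼*(-49624) = 2 + 12406 = 12408)
(U + 39364)*(u(195) + 36810) = (12408 + 39364)*(175*195 + 36810) = 51772*(34125 + 36810) = 51772*70935 = 3672446820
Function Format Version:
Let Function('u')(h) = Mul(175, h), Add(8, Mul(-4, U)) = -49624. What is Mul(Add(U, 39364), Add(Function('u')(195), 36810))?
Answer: 3672446820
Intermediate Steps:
U = 12408 (U = Add(2, Mul(Rational(-1, 4), -49624)) = Add(2, 12406) = 12408)
Mul(Add(U, 39364), Add(Function('u')(195), 36810)) = Mul(Add(12408, 39364), Add(Mul(175, 195), 36810)) = Mul(51772, Add(34125, 36810)) = Mul(51772, 70935) = 3672446820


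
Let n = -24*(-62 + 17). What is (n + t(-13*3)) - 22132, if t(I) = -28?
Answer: -21080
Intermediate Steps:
n = 1080 (n = -24*(-45) = 1080)
(n + t(-13*3)) - 22132 = (1080 - 28) - 22132 = 1052 - 22132 = -21080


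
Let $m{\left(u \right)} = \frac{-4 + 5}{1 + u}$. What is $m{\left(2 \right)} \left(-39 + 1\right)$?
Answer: $- \frac{38}{3} \approx -12.667$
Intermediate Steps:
$m{\left(u \right)} = \frac{1}{1 + u}$ ($m{\left(u \right)} = 1 \frac{1}{1 + u} = \frac{1}{1 + u}$)
$m{\left(2 \right)} \left(-39 + 1\right) = \frac{-39 + 1}{1 + 2} = \frac{1}{3} \left(-38\right) = - \frac{38}{3}$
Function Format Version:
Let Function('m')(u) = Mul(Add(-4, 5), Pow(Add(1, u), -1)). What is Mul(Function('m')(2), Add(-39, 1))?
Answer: Rational(-38, 3) ≈ -12.667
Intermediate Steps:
Function('m')(u) = Pow(Add(1, u), -1) (Function('m')(u) = Mul(1, Pow(Add(1, u), -1)) = Pow(Add(1, u), -1))
Mul(Function('m')(2), Add(-39, 1)) = Mul(Pow(Add(1, 2), -1), Add(-39, 1)) = Mul(Pow(3, -1), -38) = Mul(Rational(1, 3), -38) = Rational(-38, 3)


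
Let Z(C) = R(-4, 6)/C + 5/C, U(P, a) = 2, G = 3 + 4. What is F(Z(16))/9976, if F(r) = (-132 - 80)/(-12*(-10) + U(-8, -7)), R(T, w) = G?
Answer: -53/304268 ≈ -0.00017419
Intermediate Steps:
G = 7
R(T, w) = 7
Z(C) = 12/C (Z(C) = 7/C + 5/C = 12/C)
F(r) = -106/61 (F(r) = (-132 - 80)/(-12*(-10) + 2) = -212/(120 + 2) = -212/122 = -212*1/122 = -106/61)
F(Z(16))/9976 = -106/61/9976 = -106/61*1/9976 = -53/304268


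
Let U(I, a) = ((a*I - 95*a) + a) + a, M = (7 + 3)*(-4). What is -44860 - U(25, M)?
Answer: -47580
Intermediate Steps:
M = -40 (M = 10*(-4) = -40)
U(I, a) = -93*a + I*a (U(I, a) = ((I*a - 95*a) + a) + a = ((-95*a + I*a) + a) + a = (-94*a + I*a) + a = -93*a + I*a)
-44860 - U(25, M) = -44860 - (-40)*(-93 + 25) = -44860 - (-40)*(-68) = -44860 - 1*2720 = -44860 - 2720 = -47580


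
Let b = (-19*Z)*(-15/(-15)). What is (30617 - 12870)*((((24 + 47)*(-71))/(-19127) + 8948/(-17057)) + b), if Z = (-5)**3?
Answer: 13749608549210802/326249239 ≈ 4.2145e+7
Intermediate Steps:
Z = -125
b = 2375 (b = (-19*(-125))*(-15/(-15)) = 2375*(-15*(-1/15)) = 2375*1 = 2375)
(30617 - 12870)*((((24 + 47)*(-71))/(-19127) + 8948/(-17057)) + b) = (30617 - 12870)*((((24 + 47)*(-71))/(-19127) + 8948/(-17057)) + 2375) = 17747*(((71*(-71))*(-1/19127) + 8948*(-1/17057)) + 2375) = 17747*((-5041*(-1/19127) - 8948/17057) + 2375) = 17747*((5041/19127 - 8948/17057) + 2375) = 17747*(-85164059/326249239 + 2375) = 17747*(774756778566/326249239) = 13749608549210802/326249239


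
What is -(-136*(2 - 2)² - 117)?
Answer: 117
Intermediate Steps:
-(-136*(2 - 2)² - 117) = -(-136*0² - 117) = -(-136*0 - 117) = -(0 - 117) = -1*(-117) = 117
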